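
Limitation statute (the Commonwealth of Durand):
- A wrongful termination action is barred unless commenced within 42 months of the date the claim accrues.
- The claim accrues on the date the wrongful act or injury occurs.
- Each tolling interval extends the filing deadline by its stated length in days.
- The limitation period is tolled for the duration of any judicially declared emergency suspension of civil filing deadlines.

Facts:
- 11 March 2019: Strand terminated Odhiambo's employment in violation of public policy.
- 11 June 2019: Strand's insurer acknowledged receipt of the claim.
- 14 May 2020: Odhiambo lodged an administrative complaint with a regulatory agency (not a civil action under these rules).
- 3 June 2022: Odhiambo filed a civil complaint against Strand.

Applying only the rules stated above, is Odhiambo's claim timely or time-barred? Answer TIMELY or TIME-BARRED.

TIMELY

The limitation period began to run on 11 March 2019.
42 months from 11 March 2019 is 11 September 2022.
The other events in the timeline have no effect on the limitation period under the stated rules.
Filing on 3 June 2022 beat the 11 September 2022 deadline — the action is timely.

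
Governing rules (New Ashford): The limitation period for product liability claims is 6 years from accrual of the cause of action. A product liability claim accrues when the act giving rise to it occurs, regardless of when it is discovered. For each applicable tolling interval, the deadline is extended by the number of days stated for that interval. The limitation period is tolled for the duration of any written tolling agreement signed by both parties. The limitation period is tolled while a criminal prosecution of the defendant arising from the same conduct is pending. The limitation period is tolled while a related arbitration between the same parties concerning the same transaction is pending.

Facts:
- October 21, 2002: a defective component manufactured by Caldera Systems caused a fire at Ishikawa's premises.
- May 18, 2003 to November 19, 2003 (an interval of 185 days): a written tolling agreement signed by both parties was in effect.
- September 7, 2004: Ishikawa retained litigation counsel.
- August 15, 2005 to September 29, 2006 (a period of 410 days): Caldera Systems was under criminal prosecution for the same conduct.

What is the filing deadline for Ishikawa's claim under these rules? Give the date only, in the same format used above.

The cause of action accrued on October 21, 2002, the date of the act.
6 years from October 21, 2002 is October 21, 2008.
The written tolling agreement from May 18, 2003 to November 19, 2003 tolled the period for 185 days, extending the deadline to April 24, 2009.
Because the pending criminal prosecution ran from August 15, 2005 to September 29, 2006, the deadline is extended by 410 days to June 8, 2010.
The other events in the timeline have no effect on the limitation period under the stated rules.

June 8, 2010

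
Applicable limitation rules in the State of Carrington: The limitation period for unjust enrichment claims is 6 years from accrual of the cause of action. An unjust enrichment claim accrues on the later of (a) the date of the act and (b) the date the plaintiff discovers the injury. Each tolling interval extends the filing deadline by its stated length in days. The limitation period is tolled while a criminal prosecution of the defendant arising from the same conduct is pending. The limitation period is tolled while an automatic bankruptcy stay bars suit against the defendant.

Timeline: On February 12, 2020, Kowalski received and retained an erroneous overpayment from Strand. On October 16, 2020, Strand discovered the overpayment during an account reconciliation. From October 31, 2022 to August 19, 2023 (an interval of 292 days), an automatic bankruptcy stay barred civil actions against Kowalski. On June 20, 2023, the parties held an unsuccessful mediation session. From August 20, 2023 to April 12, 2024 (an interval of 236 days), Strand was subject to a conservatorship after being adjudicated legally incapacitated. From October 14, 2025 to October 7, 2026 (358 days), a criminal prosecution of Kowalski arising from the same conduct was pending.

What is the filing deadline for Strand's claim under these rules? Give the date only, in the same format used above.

July 27, 2028

Because discovery on October 16, 2020 post-dates the February 12, 2020 act, accrual under the later-of rule falls on October 16, 2020.
The untolled deadline — 6 years after October 16, 2020 — is October 16, 2026.
The period was tolled for 292 days by the automatic bankruptcy stay (October 31, 2022 to August 19, 2023), pushing the deadline to August 4, 2027.
The pending criminal prosecution from October 14, 2025 to October 7, 2026 tolled the period for 358 days, extending the deadline to July 27, 2028.
No stated provision tolls the period for the plaintiff's incapacity, so the interval from August 20, 2023 to April 12, 2024 has no effect on the deadline.
None of the other events listed affects the running of the period under the stated rules.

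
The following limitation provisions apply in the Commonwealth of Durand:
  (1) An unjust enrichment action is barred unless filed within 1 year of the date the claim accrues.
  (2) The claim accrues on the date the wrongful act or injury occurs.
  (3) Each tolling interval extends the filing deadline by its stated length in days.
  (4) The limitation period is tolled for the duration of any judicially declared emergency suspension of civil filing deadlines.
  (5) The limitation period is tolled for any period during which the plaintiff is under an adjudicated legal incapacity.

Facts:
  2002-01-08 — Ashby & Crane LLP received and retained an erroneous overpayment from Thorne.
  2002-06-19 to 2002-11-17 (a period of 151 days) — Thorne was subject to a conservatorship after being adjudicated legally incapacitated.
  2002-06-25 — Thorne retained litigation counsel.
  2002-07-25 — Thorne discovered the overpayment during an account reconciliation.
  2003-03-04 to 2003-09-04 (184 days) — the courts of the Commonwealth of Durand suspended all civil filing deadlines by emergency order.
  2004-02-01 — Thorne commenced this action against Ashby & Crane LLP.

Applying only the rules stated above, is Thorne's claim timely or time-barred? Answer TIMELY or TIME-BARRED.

Because the rule ties accrual to occurrence, the claim accrued on 2002-01-08, not on the 2002-07-25 discovery date.
Adding the 1 year base period to 2002-01-08 gives a deadline of 2003-01-08, before any tolling.
The plaintiff's legal incapacity from 2002-06-19 to 2002-11-17 tolled the period for 151 days, extending the deadline to 2003-06-08.
Because the emergency suspension of filing deadlines ran from 2003-03-04 to 2003-09-04, the deadline is extended by 184 days to 2003-12-09.
Nothing else in the chronology tolls or restarts the period.
Thorne filed on 2004-02-01, after the 2003-12-09 deadline, so the action is time-barred.

TIME-BARRED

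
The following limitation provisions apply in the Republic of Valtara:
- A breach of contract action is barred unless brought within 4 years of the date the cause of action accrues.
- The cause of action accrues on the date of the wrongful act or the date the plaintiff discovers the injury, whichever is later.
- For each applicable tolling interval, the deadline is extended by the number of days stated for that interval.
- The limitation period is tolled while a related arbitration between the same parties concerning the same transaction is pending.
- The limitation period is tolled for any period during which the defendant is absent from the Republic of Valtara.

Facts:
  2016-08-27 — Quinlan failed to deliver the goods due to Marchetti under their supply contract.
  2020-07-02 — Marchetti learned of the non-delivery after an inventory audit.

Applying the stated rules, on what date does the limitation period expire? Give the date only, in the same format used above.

Because discovery on 2020-07-02 post-dates the 2016-08-27 act, accrual under the later-of rule falls on 2020-07-02.
Adding the 4 years base period to 2020-07-02 gives a deadline of 2024-07-02, before any tolling.

2024-07-02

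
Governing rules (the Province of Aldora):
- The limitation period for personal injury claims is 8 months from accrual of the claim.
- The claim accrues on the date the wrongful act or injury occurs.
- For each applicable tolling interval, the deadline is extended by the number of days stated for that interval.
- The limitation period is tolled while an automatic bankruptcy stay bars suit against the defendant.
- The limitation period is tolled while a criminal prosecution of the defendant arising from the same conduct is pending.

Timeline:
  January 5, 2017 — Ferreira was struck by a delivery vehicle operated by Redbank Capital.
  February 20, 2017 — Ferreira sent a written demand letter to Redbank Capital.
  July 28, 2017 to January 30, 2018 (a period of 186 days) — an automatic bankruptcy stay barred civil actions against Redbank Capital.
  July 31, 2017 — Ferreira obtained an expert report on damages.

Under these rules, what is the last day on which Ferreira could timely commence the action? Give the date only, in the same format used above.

The limitation period began to run on January 5, 2017.
The untolled deadline — 8 months after January 5, 2017 — is September 5, 2017.
Because the automatic bankruptcy stay ran from July 28, 2017 to January 30, 2018, the deadline is extended by 186 days to March 10, 2018.
None of the other events listed affects the running of the period under the stated rules.

March 10, 2018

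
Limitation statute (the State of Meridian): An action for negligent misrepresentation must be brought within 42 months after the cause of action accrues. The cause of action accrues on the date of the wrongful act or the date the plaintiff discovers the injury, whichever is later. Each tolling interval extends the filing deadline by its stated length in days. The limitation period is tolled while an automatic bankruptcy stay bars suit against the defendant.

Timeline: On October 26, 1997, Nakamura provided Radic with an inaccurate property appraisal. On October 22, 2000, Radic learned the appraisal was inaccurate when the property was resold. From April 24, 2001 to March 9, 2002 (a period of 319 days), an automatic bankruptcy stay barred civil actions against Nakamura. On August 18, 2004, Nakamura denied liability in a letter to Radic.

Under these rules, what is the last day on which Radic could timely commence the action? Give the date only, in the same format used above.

The claim accrued on October 22, 2000 — the later of the October 26, 1997 act and the October 22, 2000 discovery.
The untolled deadline — 42 months after October 22, 2000 — is April 22, 2004.
The period was tolled for 319 days by the automatic bankruptcy stay (April 24, 2001 to March 9, 2002), pushing the deadline to March 7, 2005.
Nothing else in the chronology tolls or restarts the period.

March 7, 2005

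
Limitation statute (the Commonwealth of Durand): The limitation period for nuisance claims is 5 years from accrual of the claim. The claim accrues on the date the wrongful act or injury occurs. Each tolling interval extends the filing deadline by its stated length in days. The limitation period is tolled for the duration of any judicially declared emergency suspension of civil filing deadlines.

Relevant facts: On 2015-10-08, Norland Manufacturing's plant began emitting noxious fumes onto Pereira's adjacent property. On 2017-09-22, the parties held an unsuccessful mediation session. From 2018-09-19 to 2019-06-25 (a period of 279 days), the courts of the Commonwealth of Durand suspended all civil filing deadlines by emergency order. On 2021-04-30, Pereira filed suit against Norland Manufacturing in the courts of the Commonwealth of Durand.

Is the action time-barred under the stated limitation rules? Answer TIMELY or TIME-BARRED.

TIMELY

The claim accrued on 2015-10-08, the date of the act.
Adding the 5 years base period to 2015-10-08 gives a deadline of 2020-10-08, before any tolling.
The period was tolled for 279 days by the emergency suspension of filing deadlines (2018-09-19 to 2019-06-25), pushing the deadline to 2021-07-14.
The other events in the timeline have no effect on the limitation period under the stated rules.
The 2021-04-30 filing precedes the 2021-07-14 deadline; the claim is timely.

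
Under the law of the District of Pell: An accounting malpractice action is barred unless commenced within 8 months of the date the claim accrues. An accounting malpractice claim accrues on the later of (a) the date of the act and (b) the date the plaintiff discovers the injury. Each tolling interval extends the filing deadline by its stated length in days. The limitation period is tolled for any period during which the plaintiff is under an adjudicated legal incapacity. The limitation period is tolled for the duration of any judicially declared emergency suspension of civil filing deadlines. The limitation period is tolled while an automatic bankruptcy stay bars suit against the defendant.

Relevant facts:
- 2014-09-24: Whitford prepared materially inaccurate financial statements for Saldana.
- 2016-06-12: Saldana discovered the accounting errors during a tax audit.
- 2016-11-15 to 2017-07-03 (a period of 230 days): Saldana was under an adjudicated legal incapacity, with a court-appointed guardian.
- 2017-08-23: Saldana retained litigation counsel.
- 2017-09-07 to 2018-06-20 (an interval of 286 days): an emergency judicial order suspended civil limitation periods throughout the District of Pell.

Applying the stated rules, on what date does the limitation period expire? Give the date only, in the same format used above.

Taking the later of the act (2014-09-24) and discovery (2016-06-12), the claim accrued on 2016-06-12.
8 months from 2016-06-12 is 2017-02-12.
The plaintiff's legal incapacity from 2016-11-15 to 2017-07-03 tolled the period for 230 days, extending the deadline to 2017-09-30.
The emergency suspension of filing deadlines from 2017-09-07 to 2018-06-20 tolled the period for 286 days, extending the deadline to 2018-07-13.
None of the other events listed affects the running of the period under the stated rules.

2018-07-13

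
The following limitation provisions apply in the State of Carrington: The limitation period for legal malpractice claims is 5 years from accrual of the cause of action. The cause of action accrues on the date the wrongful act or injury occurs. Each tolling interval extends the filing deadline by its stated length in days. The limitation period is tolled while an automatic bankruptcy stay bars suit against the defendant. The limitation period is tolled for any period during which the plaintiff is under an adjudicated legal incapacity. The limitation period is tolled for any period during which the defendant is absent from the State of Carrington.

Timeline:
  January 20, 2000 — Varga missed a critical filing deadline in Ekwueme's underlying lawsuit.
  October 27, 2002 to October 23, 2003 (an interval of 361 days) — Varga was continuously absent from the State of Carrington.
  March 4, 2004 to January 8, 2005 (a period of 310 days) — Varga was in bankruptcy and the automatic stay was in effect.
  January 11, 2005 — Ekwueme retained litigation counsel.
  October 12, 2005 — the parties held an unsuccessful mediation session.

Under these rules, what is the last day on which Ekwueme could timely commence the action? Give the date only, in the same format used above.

The claim accrued on January 20, 2000, when the wrongful act occurred.
Adding the 5 years base period to January 20, 2000 gives a deadline of January 20, 2005, before any tolling.
The defendant's absence from the jurisdiction from October 27, 2002 to October 23, 2003 tolled the period for 361 days, extending the deadline to January 16, 2006.
The period was tolled for 310 days by the automatic bankruptcy stay (March 4, 2004 to January 8, 2005), pushing the deadline to November 22, 2006.
None of the other events listed affects the running of the period under the stated rules.

November 22, 2006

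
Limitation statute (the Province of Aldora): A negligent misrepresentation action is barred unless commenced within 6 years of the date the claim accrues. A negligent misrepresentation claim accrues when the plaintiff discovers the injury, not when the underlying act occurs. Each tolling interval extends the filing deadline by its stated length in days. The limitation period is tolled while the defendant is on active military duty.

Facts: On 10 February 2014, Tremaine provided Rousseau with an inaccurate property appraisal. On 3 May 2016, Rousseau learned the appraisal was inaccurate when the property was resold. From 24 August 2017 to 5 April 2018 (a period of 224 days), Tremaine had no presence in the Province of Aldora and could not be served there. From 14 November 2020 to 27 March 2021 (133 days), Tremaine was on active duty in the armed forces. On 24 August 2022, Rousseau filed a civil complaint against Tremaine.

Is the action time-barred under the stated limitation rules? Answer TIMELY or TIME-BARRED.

Under the discovery rule, the claim accrued on 3 May 2016, when Rousseau discovered the injury — not on the 10 February 2014 date of the underlying act.
6 years from 3 May 2016 is 3 May 2022.
The defendant's active military service from 14 November 2020 to 27 March 2021 tolled the period for 133 days, extending the deadline to 13 September 2022.
Although the defendant's absence ran from 24 August 2017 to 5 April 2018, the stated rules do not make that a tolling event, so it is disregarded.
Rousseau filed on 24 August 2022, before the 13 September 2022 deadline, so the action is timely.

TIMELY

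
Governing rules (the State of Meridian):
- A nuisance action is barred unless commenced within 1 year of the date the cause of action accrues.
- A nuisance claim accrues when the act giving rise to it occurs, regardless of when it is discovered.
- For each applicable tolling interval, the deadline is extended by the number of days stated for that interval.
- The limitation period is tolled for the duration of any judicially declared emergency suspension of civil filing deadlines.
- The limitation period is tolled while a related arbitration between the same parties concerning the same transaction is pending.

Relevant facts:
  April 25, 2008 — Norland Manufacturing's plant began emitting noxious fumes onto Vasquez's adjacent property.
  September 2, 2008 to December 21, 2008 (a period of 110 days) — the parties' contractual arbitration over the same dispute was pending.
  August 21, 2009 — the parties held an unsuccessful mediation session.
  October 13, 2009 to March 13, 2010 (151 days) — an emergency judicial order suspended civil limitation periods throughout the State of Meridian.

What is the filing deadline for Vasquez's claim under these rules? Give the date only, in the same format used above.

The claim accrued on April 25, 2008, when the wrongful act occurred.
1 year from April 25, 2008 is April 25, 2009.
The period was tolled for 110 days by the pending related arbitration (September 2, 2008 to December 21, 2008), pushing the deadline to August 13, 2009.
The emergency suspension of filing deadlines from October 13, 2009 to March 13, 2010 began after the period had already run on August 13, 2009, so it has no tolling effect.
None of the other events listed affects the running of the period under the stated rules.

August 13, 2009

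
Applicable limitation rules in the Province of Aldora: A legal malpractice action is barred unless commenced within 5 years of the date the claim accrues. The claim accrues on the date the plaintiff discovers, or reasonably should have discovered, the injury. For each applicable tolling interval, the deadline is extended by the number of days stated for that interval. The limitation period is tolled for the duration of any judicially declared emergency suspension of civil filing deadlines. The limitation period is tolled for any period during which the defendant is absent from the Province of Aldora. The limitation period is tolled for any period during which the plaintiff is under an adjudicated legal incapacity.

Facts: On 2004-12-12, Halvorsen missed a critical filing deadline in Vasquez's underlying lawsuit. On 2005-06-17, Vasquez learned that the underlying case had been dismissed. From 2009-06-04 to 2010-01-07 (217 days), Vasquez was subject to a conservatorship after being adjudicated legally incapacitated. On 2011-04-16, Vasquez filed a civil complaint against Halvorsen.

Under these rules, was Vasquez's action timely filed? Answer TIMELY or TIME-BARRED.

TIME-BARRED

The claim did not accrue until Vasquez discovered the injury on 2005-06-17; the 2004-12-12 act date does not start the clock under the stated rule.
5 years from 2005-06-17 is 2010-06-17.
The period was tolled for 217 days by the plaintiff's legal incapacity (2009-06-04 to 2010-01-07), pushing the deadline to 2011-01-20.
Vasquez filed on 2011-04-16, after the 2011-01-20 deadline, so the action is time-barred.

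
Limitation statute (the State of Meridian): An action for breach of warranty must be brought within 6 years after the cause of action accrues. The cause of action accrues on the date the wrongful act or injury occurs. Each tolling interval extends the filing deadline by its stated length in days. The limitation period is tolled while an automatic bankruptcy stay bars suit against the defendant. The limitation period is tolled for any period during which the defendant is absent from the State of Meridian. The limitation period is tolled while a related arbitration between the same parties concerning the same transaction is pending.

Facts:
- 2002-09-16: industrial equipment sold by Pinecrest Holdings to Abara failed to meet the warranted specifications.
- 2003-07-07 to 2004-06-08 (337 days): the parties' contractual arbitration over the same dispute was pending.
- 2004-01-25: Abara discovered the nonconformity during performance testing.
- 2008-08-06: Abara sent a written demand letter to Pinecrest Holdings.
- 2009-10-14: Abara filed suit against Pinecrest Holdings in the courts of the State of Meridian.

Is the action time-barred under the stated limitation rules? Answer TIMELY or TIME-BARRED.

The claim accrued on 2002-09-16, when the wrongful act occurred; under the stated occurrence rule the 2004-01-25 discovery does not delay accrual.
Adding the 6 years base period to 2002-09-16 gives a deadline of 2008-09-16, before any tolling.
The period was tolled for 337 days by the pending related arbitration (2003-07-07 to 2004-06-08), pushing the deadline to 2009-08-19.
The other events in the timeline have no effect on the limitation period under the stated rules.
Filing on 2009-10-14 missed the 2009-08-19 deadline — the action is time-barred.

TIME-BARRED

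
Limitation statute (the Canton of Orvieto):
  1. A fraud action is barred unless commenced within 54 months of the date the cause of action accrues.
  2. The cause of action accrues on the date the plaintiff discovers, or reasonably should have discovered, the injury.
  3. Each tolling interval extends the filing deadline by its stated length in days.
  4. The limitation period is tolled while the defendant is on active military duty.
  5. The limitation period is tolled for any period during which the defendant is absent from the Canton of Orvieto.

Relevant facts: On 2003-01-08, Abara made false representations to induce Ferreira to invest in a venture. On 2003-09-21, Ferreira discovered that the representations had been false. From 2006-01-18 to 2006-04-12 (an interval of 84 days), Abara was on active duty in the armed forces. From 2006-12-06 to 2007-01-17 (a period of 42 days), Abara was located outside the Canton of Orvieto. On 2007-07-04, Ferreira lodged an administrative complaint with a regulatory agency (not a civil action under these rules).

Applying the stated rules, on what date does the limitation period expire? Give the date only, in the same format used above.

2008-07-25

Under the discovery rule, the claim accrued on 2003-09-21, when Ferreira discovered the injury — not on the 2003-01-08 date of the underlying act.
The untolled deadline — 54 months after 2003-09-21 — is 2008-03-21.
The defendant's active military service from 2006-01-18 to 2006-04-12 tolled the period for 84 days, extending the deadline to 2008-06-13.
Because the defendant's absence from the jurisdiction ran from 2006-12-06 to 2007-01-17, the deadline is extended by 42 days to 2008-07-25.
The other events in the timeline have no effect on the limitation period under the stated rules.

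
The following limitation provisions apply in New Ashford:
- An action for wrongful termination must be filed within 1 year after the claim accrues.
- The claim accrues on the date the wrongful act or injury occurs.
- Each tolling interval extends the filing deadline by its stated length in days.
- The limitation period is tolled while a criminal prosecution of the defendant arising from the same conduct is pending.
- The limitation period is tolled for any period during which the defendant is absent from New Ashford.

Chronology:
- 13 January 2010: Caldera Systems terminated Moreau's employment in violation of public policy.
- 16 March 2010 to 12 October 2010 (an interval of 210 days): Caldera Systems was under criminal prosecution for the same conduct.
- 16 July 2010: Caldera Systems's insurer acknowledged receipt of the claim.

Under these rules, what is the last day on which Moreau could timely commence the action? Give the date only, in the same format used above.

11 August 2011

The claim accrued on 13 January 2010, when the wrongful act occurred.
Adding the 1 year base period to 13 January 2010 gives a deadline of 13 January 2011, before any tolling.
The pending criminal prosecution from 16 March 2010 to 12 October 2010 tolled the period for 210 days, extending the deadline to 11 August 2011.
The other events in the timeline have no effect on the limitation period under the stated rules.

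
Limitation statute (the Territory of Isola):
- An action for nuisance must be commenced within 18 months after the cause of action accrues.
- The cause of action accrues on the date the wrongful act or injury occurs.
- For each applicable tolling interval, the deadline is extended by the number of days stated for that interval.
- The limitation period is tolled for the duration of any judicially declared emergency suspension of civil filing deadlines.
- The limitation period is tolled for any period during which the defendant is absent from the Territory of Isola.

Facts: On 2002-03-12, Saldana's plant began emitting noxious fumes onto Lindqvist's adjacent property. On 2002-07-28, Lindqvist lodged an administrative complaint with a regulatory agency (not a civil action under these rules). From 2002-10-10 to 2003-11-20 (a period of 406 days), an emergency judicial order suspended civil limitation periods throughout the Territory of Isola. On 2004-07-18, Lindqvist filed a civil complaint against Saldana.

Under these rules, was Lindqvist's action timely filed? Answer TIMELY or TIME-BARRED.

The cause of action accrued on 2002-03-12, the date of the act.
Adding the 18 months base period to 2002-03-12 gives a deadline of 2003-09-12, before any tolling.
The period was tolled for 406 days by the emergency suspension of filing deadlines (2002-10-10 to 2003-11-20), pushing the deadline to 2004-10-22.
The other events in the timeline have no effect on the limitation period under the stated rules.
The 2004-07-18 filing precedes the 2004-10-22 deadline; the claim is timely.

TIMELY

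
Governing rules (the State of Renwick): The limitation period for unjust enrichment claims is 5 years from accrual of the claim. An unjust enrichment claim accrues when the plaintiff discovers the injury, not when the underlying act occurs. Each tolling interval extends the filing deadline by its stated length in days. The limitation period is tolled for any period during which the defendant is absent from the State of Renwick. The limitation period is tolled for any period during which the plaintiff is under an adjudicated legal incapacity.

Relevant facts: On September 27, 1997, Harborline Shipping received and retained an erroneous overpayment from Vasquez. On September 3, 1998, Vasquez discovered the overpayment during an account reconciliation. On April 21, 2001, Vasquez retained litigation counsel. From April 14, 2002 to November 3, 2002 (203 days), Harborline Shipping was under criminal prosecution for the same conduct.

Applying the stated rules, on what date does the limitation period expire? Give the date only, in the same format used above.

September 3, 2003

Accrual is tied to discovery, so the period began on September 3, 1998 rather than on September 27, 1997 when the act occurred.
The untolled deadline — 5 years after September 3, 1998 — is September 3, 2003.
No stated provision tolls the period for a criminal prosecution, so the interval from April 14, 2002 to November 3, 2002 has no effect on the deadline.
None of the other events listed affects the running of the period under the stated rules.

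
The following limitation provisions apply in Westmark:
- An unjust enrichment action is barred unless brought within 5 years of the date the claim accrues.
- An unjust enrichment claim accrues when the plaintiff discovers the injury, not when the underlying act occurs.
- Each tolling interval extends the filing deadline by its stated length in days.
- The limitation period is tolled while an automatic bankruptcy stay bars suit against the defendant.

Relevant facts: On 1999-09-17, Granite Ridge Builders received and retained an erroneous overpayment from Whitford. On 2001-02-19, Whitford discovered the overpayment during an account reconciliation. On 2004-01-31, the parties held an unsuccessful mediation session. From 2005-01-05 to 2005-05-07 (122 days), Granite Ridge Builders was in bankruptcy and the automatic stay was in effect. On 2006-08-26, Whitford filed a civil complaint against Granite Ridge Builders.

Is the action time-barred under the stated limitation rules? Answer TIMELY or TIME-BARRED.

The claim did not accrue until Whitford discovered the injury on 2001-02-19; the 1999-09-17 act date does not start the clock under the stated rule.
Adding the 5 years base period to 2001-02-19 gives a deadline of 2006-02-19, before any tolling.
The automatic bankruptcy stay from 2005-01-05 to 2005-05-07 tolled the period for 122 days, extending the deadline to 2006-06-21.
None of the other events listed affects the running of the period under the stated rules.
Filing on 2006-08-26 missed the 2006-06-21 deadline — the action is time-barred.

TIME-BARRED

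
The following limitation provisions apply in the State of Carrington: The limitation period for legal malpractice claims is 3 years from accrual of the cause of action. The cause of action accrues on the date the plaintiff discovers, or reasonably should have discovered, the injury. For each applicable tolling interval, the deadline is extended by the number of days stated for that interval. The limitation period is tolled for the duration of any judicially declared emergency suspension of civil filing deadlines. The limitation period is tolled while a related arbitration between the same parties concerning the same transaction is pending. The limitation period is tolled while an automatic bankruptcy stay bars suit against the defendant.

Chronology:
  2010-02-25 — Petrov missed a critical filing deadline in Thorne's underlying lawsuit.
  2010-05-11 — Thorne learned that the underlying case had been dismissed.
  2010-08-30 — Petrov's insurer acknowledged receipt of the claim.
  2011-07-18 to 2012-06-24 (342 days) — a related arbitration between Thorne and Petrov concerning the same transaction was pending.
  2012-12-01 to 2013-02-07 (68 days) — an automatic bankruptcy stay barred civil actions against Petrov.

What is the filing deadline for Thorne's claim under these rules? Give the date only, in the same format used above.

2014-06-25

Accrual is tied to discovery, so the period began on 2010-05-11 rather than on 2010-02-25 when the act occurred.
Adding the 3 years base period to 2010-05-11 gives a deadline of 2013-05-11, before any tolling.
Because the pending related arbitration ran from 2011-07-18 to 2012-06-24, the deadline is extended by 342 days to 2014-04-18.
Because the automatic bankruptcy stay ran from 2012-12-01 to 2013-02-07, the deadline is extended by 68 days to 2014-06-25.
None of the other events listed affects the running of the period under the stated rules.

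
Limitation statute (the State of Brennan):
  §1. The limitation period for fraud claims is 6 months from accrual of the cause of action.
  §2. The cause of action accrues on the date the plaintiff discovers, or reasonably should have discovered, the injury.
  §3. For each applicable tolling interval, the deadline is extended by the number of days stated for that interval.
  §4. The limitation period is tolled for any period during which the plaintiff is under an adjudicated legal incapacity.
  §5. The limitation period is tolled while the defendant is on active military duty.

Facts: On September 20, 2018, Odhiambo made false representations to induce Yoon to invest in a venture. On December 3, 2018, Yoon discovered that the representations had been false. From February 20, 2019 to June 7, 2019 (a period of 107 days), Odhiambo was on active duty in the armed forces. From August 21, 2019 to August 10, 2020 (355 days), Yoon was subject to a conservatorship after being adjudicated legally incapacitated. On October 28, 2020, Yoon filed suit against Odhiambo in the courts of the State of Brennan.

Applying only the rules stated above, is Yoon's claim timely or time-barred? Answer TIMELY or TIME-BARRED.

TIME-BARRED

Under the discovery rule, the claim accrued on December 3, 2018, when Yoon discovered the injury — not on the September 20, 2018 date of the underlying act.
The untolled deadline — 6 months after December 3, 2018 — is June 3, 2019.
The defendant's active military service from February 20, 2019 to June 7, 2019 tolled the period for 107 days, extending the deadline to September 18, 2019.
The period was tolled for 355 days by the plaintiff's legal incapacity (August 21, 2019 to August 10, 2020), pushing the deadline to September 7, 2020.
The October 28, 2020 filing falls after the September 7, 2020 deadline; the claim is time-barred.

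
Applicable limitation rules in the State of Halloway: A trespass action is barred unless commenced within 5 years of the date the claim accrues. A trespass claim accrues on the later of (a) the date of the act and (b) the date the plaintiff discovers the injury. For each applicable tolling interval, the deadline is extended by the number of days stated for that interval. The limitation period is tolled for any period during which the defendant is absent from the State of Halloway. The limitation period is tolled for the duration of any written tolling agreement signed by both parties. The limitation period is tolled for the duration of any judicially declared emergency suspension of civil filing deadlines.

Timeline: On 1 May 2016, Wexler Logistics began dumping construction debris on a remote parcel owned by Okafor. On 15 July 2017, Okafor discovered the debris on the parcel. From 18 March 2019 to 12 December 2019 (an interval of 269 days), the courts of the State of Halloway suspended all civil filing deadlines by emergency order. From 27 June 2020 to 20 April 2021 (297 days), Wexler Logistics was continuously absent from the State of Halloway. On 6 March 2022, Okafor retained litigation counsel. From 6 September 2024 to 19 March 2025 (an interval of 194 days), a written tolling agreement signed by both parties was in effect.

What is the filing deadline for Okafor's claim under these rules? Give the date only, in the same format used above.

1 February 2024

Because discovery on 15 July 2017 post-dates the 1 May 2016 act, accrual under the later-of rule falls on 15 July 2017.
Adding the 5 years base period to 15 July 2017 gives a deadline of 15 July 2022, before any tolling.
The period was tolled for 269 days by the emergency suspension of filing deadlines (18 March 2019 to 12 December 2019), pushing the deadline to 10 April 2023.
The period was tolled for 297 days by the defendant's absence from the jurisdiction (27 June 2020 to 20 April 2021), pushing the deadline to 1 February 2024.
The written tolling agreement starting 6 September 2024 came too late — the period had run on 1 February 2024 — and so does not extend the deadline.
Nothing else in the chronology tolls or restarts the period.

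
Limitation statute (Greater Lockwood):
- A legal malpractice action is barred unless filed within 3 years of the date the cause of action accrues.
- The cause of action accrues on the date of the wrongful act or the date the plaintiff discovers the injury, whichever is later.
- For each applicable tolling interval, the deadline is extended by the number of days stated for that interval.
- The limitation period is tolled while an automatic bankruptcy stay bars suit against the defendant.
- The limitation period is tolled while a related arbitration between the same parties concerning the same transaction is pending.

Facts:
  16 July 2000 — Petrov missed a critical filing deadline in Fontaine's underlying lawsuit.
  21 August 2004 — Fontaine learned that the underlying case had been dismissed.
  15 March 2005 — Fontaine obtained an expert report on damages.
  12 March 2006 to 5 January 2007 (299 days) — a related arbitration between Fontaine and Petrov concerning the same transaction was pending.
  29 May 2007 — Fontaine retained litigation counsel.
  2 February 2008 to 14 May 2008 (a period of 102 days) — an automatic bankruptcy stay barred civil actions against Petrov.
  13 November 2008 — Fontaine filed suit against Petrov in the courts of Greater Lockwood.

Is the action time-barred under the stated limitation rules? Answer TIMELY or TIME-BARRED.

TIME-BARRED

The claim accrued on 21 August 2004 — the later of the 16 July 2000 act and the 21 August 2004 discovery.
Adding the 3 years base period to 21 August 2004 gives a deadline of 21 August 2007, before any tolling.
The pending related arbitration from 12 March 2006 to 5 January 2007 tolled the period for 299 days, extending the deadline to 15 June 2008.
The automatic bankruptcy stay from 2 February 2008 to 14 May 2008 tolled the period for 102 days, extending the deadline to 25 September 2008.
Nothing else in the chronology tolls or restarts the period.
Filing on 13 November 2008 missed the 25 September 2008 deadline — the action is time-barred.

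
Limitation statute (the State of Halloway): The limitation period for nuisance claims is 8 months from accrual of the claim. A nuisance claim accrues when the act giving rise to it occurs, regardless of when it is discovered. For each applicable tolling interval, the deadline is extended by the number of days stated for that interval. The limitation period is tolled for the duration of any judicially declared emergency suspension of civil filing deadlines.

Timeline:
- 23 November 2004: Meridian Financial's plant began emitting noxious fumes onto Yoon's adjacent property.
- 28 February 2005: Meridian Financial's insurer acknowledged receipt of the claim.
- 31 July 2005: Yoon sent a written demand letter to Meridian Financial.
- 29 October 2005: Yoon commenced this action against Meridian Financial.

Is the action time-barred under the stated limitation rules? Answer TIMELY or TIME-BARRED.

The claim accrued on 23 November 2004, when the wrongful act occurred.
8 months from 23 November 2004 is 23 July 2005.
The other events in the timeline have no effect on the limitation period under the stated rules.
The 29 October 2005 filing falls after the 23 July 2005 deadline; the claim is time-barred.

TIME-BARRED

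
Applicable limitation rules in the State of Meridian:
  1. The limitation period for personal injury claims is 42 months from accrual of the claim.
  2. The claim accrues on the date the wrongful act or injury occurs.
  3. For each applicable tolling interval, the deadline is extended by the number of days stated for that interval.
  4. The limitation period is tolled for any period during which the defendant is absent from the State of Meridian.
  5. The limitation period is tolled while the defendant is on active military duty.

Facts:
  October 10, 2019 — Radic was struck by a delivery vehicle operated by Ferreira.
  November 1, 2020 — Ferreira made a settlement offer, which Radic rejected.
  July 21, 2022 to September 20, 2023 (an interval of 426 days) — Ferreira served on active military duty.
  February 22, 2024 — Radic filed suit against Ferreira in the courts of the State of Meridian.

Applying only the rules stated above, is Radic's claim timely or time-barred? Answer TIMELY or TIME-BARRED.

TIMELY

The limitation period began to run on October 10, 2019.
42 months from October 10, 2019 is April 10, 2023.
Because the defendant's active military service ran from July 21, 2022 to September 20, 2023, the deadline is extended by 426 days to June 9, 2024.
Nothing else in the chronology tolls or restarts the period.
Filing on February 22, 2024 beat the June 9, 2024 deadline — the action is timely.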